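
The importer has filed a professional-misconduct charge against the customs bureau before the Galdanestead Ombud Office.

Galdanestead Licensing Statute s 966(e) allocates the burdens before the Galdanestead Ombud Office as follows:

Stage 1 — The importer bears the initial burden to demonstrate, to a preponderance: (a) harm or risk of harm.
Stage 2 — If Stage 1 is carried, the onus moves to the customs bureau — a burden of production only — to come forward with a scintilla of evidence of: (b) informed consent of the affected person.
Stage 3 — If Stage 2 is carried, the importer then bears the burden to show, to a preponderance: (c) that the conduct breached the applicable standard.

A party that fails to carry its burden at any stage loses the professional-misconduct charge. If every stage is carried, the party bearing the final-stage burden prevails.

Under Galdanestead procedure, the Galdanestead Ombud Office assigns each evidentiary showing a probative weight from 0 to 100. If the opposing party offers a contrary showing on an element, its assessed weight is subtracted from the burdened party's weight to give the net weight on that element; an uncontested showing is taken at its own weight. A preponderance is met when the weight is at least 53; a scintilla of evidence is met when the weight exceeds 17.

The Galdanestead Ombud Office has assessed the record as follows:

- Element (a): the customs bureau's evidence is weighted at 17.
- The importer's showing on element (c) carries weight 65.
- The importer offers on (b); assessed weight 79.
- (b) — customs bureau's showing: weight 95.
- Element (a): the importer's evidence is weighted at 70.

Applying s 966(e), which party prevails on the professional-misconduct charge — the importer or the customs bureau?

At Stage 1 the importer must meet a preponderance (weight is at least 53): on (a) the weight is 70 less the opposing 17 gives net 53, ≥ 53, so (a) meets the standard.
  The importer carries Stage 1; the customs bureau now bears the burden.
At Stage 2 the customs bureau must meet a scintilla of evidence (weight exceeds 17): on (b) the weight is 95 less the opposing 79 gives net 16, which does not exceed 17, so (b) does not meet the standard.
  Not every element is met, so the customs bureau fails to carry Stage 2.
So the importer prevails.

importer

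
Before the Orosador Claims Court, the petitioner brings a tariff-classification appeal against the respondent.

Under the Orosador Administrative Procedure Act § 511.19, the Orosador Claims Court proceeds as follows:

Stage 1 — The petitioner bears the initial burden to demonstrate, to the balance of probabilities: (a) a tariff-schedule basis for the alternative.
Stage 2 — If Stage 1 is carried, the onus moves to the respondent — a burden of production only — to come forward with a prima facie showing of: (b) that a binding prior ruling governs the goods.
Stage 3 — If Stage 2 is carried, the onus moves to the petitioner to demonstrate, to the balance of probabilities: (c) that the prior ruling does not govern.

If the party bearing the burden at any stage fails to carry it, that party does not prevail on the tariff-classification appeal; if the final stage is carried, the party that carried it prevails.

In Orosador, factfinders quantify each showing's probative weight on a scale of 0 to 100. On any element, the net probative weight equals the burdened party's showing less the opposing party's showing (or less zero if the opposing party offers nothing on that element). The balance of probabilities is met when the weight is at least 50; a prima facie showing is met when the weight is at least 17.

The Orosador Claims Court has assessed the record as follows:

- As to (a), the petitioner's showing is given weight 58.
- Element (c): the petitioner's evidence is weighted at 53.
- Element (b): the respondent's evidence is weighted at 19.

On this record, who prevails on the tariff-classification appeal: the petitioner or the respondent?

Stage 1 — burden on petitioner; standard: the balance of probabilities (weight is at least 50).
    (a): 58 ≥ 50 [met]
  The petitioner carries Stage 1; the respondent now bears the burden.
Stage 2 — burden on respondent; standard: a prima facie showing (weight is at least 17).
    (b): 19 ≥ 17 [met]
  Stage 2 is satisfied; the onus moves to the petitioner.
Stage 3 — burden on petitioner; standard: the balance of probabilities (weight is at least 50).
    (c): 53 ≥ 50 [met]
  The petitioner carries the last stage.
All stages carried — the petitioner prevails.

petitioner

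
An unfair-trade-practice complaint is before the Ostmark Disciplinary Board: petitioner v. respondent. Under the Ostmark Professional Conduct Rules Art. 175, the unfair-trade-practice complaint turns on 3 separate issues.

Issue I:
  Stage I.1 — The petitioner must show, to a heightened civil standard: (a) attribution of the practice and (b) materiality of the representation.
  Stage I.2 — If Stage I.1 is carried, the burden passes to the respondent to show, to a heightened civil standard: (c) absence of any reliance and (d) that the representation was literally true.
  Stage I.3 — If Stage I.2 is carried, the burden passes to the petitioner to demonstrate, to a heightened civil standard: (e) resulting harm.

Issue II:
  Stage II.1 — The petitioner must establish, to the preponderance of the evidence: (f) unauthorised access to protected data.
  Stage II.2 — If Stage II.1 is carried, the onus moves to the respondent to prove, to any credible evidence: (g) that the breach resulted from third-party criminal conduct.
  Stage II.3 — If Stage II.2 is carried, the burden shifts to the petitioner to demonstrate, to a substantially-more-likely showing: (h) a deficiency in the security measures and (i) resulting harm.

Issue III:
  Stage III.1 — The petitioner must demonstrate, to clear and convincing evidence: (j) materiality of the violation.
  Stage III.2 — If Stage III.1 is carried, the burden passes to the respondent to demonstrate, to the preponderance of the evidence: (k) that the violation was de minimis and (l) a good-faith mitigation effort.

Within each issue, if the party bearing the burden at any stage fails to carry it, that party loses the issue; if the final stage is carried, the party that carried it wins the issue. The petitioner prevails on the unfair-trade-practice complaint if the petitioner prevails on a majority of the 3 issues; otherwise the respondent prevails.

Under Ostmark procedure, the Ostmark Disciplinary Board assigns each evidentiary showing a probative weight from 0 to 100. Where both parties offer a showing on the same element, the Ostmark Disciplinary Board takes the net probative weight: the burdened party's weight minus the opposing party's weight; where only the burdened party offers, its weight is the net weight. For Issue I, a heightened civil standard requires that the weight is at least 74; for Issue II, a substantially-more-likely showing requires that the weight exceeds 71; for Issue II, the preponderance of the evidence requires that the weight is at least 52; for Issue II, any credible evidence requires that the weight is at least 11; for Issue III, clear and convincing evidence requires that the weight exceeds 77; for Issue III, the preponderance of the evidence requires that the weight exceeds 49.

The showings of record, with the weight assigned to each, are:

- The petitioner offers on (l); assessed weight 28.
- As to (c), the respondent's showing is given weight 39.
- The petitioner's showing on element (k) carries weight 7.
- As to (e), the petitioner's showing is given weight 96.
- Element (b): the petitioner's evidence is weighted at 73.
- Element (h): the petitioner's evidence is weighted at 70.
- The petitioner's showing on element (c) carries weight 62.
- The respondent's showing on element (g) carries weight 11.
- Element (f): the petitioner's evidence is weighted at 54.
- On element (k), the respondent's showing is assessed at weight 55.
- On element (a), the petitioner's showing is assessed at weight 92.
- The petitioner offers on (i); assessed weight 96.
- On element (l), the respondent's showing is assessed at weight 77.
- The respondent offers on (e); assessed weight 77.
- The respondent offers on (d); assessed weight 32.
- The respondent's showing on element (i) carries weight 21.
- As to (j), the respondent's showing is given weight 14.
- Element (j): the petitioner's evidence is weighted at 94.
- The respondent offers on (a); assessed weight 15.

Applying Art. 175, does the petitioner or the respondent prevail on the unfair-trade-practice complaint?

— Issue I —
At Stage I.1 the petitioner must meet a heightened civil standard (weight is at least 74): on (a) the weight is 92 less the opposing 15 gives net 77, ≥ 74, so (a) meets the standard; on (b) the weight is 73, < 74, so (b) does not meet the standard.
  Stage I.1 not carried; the petitioner fails its burden.
The analysis ends at Stage I.1; the respondent prevails on this issue.
— Issue II —
At Stage II.1 the petitioner must meet the preponderance of the evidence (weight is at least 52): on (f) the weight is 54, ≥ 52, so (f) meets the standard.
  Stage II.1 is satisfied; the onus moves to the respondent.
At Stage II.2 the respondent must meet any credible evidence (weight is at least 11): on (g) the weight is 11, ≥ 11, so (g) meets the standard.
  The respondent carries Stage II.2; the petitioner now bears the burden.
At Stage II.3 the petitioner must meet a substantially-more-likely showing (weight exceeds 71): on (h) the weight is 70, which does not exceed 71, so (h) does not meet the standard; on (i) the weight is 96 less the opposing 21 gives net 75, > 71, so (i) meets the standard.
  Not every element is met, so the petitioner fails to carry Stage II.3.
The analysis ends at Stage II.3; the respondent prevails on this issue.
— Issue III —
At Stage III.1 the petitioner must meet clear and convincing evidence (weight exceeds 77): on (j) the weight is 94 less the opposing 14 gives net 80, which does exceed 77, so (j) meets the standard.
  All elements met. The burden passes to the respondent.
At Stage III.2 the respondent must meet the preponderance of the evidence (weight exceeds 49): on (k) the weight is 55 less the opposing 7 gives net 48, which does not exceed 49, so (k) does not meet the standard; on (l) the weight is 77 less the opposing 28 gives net 49, which does not exceed 49, so (l) does not meet the standard.
  The respondent does not carry Stage III.2.
The petitioner prevails on this issue.
Per-issue: Issue I → respondent; Issue II → respondent; Issue III → petitioner. The petitioner must prevail on a majority of issues; overall, the respondent prevails.

respondent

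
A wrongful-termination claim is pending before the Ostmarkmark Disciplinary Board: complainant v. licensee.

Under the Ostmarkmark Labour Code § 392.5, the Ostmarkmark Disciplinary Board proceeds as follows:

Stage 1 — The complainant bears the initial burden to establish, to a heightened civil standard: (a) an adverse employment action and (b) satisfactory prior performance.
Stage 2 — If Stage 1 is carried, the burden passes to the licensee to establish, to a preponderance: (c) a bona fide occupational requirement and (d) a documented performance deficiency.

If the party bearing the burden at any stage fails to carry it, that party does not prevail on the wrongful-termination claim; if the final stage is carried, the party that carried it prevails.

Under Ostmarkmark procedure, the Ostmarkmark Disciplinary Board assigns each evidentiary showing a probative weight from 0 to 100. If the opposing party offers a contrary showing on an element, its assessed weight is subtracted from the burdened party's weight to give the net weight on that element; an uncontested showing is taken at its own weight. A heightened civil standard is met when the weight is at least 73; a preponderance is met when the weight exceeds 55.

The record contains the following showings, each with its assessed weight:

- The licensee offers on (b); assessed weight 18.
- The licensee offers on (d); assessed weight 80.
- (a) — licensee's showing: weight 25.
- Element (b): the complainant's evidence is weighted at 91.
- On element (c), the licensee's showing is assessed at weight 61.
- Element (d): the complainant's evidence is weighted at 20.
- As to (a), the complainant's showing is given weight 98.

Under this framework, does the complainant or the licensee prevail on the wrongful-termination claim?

licensee

Stage 1 — burden on complainant; standard: a heightened civil standard (weight is at least 73).
    (a): 98 − 25 = 73 ≥ 73 [met]
    (b): 91 − 18 = 73 ≥ 73 [met]
  Stage 1 carried; the burden shifts to the licensee.
Stage 2 — burden on licensee; standard: a preponderance (weight exceeds 55).
    (c): 61 > 55 [met]
    (d): 80 − 20 = 60 > 55 [met]
  Stage 2 carried; the final stage is satisfied.
All stages carried — the licensee prevails.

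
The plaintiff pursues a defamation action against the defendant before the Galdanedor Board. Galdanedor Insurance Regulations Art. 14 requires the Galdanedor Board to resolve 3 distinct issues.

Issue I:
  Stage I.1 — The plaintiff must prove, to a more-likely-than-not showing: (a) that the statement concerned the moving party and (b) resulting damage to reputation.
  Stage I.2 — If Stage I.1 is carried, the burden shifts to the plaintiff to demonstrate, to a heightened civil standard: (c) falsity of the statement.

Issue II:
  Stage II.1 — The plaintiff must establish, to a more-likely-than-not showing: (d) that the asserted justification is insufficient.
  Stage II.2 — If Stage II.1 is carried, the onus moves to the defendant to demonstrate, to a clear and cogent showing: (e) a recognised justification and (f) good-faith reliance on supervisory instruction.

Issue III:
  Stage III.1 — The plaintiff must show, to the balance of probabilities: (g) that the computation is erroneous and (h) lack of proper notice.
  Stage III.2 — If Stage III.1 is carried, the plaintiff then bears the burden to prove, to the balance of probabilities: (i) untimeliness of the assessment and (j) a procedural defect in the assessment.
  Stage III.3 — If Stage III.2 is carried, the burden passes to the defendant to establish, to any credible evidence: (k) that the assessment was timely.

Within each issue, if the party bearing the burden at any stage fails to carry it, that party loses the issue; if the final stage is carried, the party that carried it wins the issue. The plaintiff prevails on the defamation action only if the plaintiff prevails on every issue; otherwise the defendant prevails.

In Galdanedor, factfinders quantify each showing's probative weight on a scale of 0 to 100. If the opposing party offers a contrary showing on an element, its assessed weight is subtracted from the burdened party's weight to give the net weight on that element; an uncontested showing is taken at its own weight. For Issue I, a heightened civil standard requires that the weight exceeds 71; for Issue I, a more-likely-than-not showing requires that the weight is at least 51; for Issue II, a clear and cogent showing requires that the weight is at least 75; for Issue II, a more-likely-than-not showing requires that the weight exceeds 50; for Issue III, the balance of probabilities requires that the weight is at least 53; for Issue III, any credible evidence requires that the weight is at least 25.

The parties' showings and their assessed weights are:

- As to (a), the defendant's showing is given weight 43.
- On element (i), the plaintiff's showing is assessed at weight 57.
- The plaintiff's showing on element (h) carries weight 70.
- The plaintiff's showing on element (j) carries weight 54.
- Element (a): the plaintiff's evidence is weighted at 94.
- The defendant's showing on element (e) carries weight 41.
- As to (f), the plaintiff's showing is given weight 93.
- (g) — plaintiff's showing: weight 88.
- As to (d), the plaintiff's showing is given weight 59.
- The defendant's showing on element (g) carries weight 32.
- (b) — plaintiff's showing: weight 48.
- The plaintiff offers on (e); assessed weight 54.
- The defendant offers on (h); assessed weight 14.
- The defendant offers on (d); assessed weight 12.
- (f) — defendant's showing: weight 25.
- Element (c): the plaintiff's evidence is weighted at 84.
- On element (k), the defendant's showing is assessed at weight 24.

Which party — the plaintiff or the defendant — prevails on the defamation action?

defendant

— Issue I —
Stage I.1 — burden on plaintiff; standard: a more-likely-than-not showing (weight is at least 51).
    (a): 94 − 43 = 51 ≥ 51 [met]
    (b): 48 < 51 [not met]
  Not every element is met, so the plaintiff fails to carry Stage I.1.
The analysis ends at Stage I.1; the defendant prevails on this issue.
— Issue II —
Stage II.1 — burden on plaintiff; standard: a more-likely-than-not showing (weight exceeds 50).
    (d): 59 − 12 = 47 ≤ 50 [not met]
  Stage II.1 not carried; the plaintiff fails its burden.
So the defendant prevails on this issue.
— Issue III —
Stage III.1 (plaintiff, the balance of probabilities, weight is at least 53): (g) net 88−32=56 ≥ 53 — meets; (h) net 70−14=56 ≥ 53 — meets.
  Stage III.1 is satisfied; the plaintiff continues to bear the burden.
Stage III.2 (plaintiff, the balance of probabilities, weight is at least 53): (i) 57 ≥ 53 — meets; (j) 54 ≥ 53 — meets.
  Stage III.2 carried; the burden shifts to the defendant.
Stage III.3 (defendant, any credible evidence, weight is at least 25): (k) 24 < 25 — fails.
  Not every element is met, so the defendant fails to carry Stage III.3.
The analysis ends at Stage III.3; the plaintiff prevails on this issue.
Per-issue: Issue I → defendant; Issue II → defendant; Issue III → plaintiff. The plaintiff must prevail on every issue; overall, the defendant prevails.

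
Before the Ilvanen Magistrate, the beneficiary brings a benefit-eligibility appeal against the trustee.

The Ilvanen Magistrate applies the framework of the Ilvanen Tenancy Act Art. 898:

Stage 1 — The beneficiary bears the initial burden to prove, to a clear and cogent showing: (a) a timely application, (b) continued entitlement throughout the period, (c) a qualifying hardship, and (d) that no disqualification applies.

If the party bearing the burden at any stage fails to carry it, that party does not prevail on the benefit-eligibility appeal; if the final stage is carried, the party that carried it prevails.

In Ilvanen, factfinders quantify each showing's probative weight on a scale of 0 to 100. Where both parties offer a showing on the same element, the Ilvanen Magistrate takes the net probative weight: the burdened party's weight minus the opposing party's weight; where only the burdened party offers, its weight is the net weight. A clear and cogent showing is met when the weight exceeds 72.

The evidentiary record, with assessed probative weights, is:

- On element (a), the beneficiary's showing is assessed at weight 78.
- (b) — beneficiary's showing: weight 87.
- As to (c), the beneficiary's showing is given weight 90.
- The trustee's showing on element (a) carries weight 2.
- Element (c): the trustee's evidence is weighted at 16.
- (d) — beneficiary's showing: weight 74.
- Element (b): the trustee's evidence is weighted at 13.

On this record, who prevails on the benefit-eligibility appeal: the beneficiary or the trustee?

beneficiary

At Stage 1 the beneficiary must meet a clear and cogent showing (weight exceeds 72): on (a) the weight is 78 less the opposing 2 gives net 76, which does exceed 72, so (a) meets the standard; on (b) the weight is 87 less the opposing 13 gives net 74, > 72, so (b) meets the standard; on (c) the weight is 90 less the opposing 16 gives net 74, > 72, so (c) meets the standard; on (d) the weight is 74, > 72, so (d) meets the standard.
  The beneficiary carries the last stage.
Every stage carried; the beneficiary prevails.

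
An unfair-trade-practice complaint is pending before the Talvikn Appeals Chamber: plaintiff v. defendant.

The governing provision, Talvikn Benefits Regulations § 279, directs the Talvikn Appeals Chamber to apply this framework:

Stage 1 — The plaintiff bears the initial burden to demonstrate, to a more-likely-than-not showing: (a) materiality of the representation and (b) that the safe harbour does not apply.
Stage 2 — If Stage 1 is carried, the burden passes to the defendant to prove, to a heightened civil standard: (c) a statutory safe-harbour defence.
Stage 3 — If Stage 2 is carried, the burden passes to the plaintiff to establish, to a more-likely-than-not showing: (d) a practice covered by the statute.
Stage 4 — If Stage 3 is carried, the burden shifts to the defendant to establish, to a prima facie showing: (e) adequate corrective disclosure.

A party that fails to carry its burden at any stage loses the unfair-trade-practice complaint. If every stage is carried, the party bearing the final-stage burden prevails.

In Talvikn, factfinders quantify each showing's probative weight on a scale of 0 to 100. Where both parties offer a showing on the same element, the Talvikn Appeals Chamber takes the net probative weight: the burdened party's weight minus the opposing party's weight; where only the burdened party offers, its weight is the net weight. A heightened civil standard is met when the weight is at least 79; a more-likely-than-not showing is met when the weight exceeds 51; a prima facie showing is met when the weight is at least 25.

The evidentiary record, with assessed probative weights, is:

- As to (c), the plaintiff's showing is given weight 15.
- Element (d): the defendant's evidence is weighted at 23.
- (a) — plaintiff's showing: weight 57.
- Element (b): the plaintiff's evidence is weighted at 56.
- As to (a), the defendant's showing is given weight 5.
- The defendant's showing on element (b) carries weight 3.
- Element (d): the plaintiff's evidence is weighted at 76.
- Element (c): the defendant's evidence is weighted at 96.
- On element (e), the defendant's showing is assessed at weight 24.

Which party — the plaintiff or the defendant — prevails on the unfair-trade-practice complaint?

plaintiff

Stage 1 (plaintiff, a more-likely-than-not showing, weight exceeds 51): (a) net 57−5=52 > 51 — meets; (b) net 56−3=53 > 51 — meets.
  The plaintiff carries Stage 1; the defendant now bears the burden.
Stage 2 (defendant, a heightened civil standard, weight is at least 79): (c) net 96−15=81 ≥ 79 — meets.
  All elements met. The burden passes to the plaintiff.
Stage 3 (plaintiff, a more-likely-than-not showing, weight exceeds 51): (d) net 76−23=53 > 51 — meets.
  Stage 3 carried; the burden shifts to the defendant.
Stage 4 (defendant, a prima facie showing, weight is at least 25): (e) 24 < 25 — fails.
  Stage 4 not carried; the defendant fails its burden.
The analysis ends at Stage 4; the plaintiff prevails.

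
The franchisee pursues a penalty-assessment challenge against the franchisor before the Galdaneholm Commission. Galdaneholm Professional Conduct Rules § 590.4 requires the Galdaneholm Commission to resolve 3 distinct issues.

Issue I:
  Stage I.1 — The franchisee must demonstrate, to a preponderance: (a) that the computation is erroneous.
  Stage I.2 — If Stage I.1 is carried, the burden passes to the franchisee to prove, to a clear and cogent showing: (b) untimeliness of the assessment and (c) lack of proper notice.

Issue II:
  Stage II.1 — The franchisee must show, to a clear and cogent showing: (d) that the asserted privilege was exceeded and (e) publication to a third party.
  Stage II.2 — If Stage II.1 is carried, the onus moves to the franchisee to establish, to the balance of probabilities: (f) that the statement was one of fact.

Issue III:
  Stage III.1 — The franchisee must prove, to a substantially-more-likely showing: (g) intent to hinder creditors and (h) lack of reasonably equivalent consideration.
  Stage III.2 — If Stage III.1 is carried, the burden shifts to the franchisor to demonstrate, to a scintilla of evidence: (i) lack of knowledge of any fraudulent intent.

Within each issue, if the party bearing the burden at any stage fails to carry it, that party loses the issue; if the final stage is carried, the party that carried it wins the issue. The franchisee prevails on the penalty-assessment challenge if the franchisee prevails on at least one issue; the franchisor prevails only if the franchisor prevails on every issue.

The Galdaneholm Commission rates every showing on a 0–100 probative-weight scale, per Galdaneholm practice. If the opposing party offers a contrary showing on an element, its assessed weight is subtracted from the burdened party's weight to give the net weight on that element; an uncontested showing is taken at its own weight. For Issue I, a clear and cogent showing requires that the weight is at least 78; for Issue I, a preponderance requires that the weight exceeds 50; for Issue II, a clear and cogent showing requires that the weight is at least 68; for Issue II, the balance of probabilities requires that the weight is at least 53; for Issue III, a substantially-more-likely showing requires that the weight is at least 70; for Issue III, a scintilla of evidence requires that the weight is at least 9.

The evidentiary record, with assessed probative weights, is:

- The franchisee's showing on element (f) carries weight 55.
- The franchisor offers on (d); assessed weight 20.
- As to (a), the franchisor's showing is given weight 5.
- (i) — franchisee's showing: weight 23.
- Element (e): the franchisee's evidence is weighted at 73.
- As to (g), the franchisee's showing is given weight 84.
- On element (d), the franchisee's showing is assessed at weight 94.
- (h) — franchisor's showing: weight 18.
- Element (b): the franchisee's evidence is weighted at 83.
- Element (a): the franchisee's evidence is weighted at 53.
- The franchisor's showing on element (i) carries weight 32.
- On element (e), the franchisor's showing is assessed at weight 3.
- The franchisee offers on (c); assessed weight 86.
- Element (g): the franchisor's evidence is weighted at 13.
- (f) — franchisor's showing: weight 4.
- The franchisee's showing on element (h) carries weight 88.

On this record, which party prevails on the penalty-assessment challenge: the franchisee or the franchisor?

— Issue I —
Stage I.1 (franchisee, a preponderance, weight exceeds 50): (a) net 53−5=48 ≤ 50 — fails.
  Stage I.1 not carried; the franchisee fails its burden.
So the franchisor prevails on this issue.
— Issue II —
Stage II.1 (franchisee, a clear and cogent showing, weight is at least 68): (d) net 94−20=74 ≥ 68 — meets; (e) net 73−3=70 ≥ 68 — meets.
  All elements met. The franchisee retains the burden for Stage II.2.
Stage II.2 (franchisee, the balance of probabilities, weight is at least 53): (f) net 55−4=51 < 53 — fails.
  Stage II.2 not carried; the franchisee fails its burden.
So the franchisor prevails on this issue.
— Issue III —
Stage III.1 — burden on franchisee; standard: a substantially-more-likely showing (weight is at least 70).
    (g): 84 − 13 = 71 ≥ 70 [met]
    (h): 88 − 18 = 70 ≥ 70 [met]
  All elements met. The burden passes to the franchisor.
Stage III.2 — burden on franchisor; standard: a scintilla of evidence (weight is at least 9).
    (i): 32 − 23 = 9 ≥ 9 [met]
  Stage III.2 carried; the final stage is satisfied.
With every stage satisfied, the franchisor prevails on this issue.
Per-issue: Issue I → franchisor; Issue II → franchisor; Issue III → franchisor. The franchisee must prevail on at least one issue; overall, the franchisor prevails.

franchisor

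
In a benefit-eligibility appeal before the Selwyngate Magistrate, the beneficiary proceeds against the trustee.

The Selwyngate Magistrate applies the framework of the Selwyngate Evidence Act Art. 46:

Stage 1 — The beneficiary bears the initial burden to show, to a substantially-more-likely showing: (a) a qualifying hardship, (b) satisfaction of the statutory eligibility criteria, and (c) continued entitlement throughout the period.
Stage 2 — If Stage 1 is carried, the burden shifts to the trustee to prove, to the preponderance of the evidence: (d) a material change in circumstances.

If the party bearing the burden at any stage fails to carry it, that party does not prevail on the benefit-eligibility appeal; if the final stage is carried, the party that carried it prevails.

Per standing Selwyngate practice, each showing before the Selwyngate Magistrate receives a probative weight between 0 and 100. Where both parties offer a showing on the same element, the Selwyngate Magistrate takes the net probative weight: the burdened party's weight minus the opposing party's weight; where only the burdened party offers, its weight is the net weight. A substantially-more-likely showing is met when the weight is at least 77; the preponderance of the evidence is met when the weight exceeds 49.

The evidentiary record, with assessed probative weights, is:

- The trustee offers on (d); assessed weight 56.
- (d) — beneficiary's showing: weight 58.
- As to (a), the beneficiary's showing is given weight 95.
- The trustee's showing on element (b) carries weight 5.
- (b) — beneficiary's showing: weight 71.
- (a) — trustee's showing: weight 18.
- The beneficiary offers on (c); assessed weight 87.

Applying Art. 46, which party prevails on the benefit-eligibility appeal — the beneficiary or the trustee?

At Stage 1 the beneficiary must meet a substantially-more-likely showing (weight is at least 77): on (a) the weight is 95 less the opposing 18 gives net 77, ≥ 77, so (a) meets the standard; on (b) the weight is 71 less the opposing 5 gives net 66, < 77, so (b) does not meet the standard; on (c) the weight is 87, which does reach 77, so (c) meets the standard.
  Not every element is met, so the beneficiary fails to carry Stage 1.
So the trustee prevails.

trustee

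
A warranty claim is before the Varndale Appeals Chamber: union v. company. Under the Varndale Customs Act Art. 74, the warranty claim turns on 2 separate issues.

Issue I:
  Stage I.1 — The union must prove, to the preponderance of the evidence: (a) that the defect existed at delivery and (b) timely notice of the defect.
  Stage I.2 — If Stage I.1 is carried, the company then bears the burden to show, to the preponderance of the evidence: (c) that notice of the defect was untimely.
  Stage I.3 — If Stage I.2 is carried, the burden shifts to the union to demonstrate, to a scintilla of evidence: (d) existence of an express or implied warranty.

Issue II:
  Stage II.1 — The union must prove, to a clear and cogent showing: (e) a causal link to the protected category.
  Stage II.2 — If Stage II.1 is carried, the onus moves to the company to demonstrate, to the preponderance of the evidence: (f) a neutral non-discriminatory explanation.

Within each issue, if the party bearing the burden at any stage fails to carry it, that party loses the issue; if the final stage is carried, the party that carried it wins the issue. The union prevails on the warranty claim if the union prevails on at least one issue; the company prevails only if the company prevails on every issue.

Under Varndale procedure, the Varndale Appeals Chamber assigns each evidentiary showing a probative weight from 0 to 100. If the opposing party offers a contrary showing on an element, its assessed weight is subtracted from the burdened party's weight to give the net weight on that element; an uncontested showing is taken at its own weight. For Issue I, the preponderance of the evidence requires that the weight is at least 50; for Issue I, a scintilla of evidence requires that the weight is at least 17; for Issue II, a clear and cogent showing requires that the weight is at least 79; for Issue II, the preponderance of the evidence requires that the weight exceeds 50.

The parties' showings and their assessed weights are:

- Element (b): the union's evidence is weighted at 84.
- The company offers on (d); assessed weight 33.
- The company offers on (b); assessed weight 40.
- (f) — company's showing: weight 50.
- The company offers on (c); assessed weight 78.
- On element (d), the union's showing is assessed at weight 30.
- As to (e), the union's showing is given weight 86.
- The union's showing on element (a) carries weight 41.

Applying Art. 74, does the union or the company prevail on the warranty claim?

— Issue I —
At Stage I.1 the union must meet the preponderance of the evidence (weight is at least 50): on (a) the weight is 41, which does not reach 50, so (a) does not meet the standard; on (b) the weight is 84 less the opposing 40 gives net 44, < 50, so (b) does not meet the standard.
  Stage I.1 not carried; the union fails its burden.
The company prevails on this issue.
— Issue II —
Stage II.1 — burden on union; standard: a clear and cogent showing (weight is at least 79).
    (e): 86 ≥ 79 [met]
  The union carries Stage II.1; the company now bears the burden.
Stage II.2 — burden on company; standard: the preponderance of the evidence (weight exceeds 50).
    (f): 50 ≤ 50 [not met]
  The company does not carry Stage II.2.
So the union prevails on this issue.
Per-issue: Issue I → company; Issue II → union. The union must prevail on at least one issue; overall, the union prevails.

union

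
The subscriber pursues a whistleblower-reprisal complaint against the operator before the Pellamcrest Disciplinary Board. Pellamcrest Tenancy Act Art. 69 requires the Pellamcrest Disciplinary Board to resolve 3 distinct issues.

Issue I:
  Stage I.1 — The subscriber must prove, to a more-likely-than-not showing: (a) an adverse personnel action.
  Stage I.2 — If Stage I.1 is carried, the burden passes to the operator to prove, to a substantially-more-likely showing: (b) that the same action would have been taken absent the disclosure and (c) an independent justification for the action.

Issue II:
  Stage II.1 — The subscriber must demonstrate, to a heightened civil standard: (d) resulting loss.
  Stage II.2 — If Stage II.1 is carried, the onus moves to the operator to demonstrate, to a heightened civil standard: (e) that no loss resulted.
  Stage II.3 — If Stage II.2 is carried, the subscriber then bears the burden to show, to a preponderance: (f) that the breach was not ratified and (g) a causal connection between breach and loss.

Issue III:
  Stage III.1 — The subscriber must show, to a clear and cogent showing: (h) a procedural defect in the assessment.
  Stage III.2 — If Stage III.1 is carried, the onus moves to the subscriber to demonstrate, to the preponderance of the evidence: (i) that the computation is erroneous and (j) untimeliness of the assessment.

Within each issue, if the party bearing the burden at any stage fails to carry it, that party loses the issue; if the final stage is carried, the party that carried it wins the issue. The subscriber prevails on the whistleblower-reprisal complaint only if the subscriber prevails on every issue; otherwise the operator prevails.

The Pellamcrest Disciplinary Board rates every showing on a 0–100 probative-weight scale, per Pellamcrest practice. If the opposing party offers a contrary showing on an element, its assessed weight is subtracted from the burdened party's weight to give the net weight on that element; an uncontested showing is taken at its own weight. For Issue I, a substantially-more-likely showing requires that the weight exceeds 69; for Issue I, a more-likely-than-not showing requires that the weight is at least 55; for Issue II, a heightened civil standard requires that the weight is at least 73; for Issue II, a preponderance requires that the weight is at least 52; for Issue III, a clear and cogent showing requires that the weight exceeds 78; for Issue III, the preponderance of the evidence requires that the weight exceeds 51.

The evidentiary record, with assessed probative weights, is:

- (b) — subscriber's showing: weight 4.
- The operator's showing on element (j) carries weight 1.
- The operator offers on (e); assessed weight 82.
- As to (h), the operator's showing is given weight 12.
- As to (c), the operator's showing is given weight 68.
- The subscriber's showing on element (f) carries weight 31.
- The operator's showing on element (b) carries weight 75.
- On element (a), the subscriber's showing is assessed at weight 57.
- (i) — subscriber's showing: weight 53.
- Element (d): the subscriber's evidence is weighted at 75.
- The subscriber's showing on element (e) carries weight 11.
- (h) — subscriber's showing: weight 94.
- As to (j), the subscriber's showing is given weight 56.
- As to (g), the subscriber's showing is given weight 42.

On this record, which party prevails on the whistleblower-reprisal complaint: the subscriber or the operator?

subscriber

— Issue I —
Stage I.1 — burden on subscriber; standard: a more-likely-than-not showing (weight is at least 55).
    (a): 57 ≥ 55 [met]
  Stage I.1 is satisfied; the onus moves to the operator.
Stage I.2 — burden on operator; standard: a substantially-more-likely showing (weight exceeds 69).
    (b): 75 − 4 = 71 > 69 [met]
    (c): 68 ≤ 69 [not met]
  The operator does not carry Stage I.2.
The analysis ends at Stage I.2; the subscriber prevails on this issue.
— Issue II —
Stage II.1 (subscriber, a heightened civil standard, weight is at least 73): (d) 75 ≥ 73 — meets.
  The subscriber carries Stage II.1; the operator now bears the burden.
Stage II.2 (operator, a heightened civil standard, weight is at least 73): (e) net 82−11=71 < 73 — fails.
  The operator does not carry Stage II.2.
The subscriber prevails on this issue.
— Issue III —
Stage III.1 — burden on subscriber; standard: a clear and cogent showing (weight exceeds 78).
    (h): 94 − 12 = 82 > 78 [met]
  Stage III.1 is satisfied; the subscriber continues to bear the burden.
Stage III.2 — burden on subscriber; standard: the preponderance of the evidence (weight exceeds 51).
    (i): 53 > 51 [met]
    (j): 56 − 1 = 55 > 51 [met]
  All elements met at the final stage.
With every stage satisfied, the subscriber prevails on this issue.
Per-issue: Issue I → subscriber; Issue II → subscriber; Issue III → subscriber. The subscriber must prevail on every issue; overall, the subscriber prevails.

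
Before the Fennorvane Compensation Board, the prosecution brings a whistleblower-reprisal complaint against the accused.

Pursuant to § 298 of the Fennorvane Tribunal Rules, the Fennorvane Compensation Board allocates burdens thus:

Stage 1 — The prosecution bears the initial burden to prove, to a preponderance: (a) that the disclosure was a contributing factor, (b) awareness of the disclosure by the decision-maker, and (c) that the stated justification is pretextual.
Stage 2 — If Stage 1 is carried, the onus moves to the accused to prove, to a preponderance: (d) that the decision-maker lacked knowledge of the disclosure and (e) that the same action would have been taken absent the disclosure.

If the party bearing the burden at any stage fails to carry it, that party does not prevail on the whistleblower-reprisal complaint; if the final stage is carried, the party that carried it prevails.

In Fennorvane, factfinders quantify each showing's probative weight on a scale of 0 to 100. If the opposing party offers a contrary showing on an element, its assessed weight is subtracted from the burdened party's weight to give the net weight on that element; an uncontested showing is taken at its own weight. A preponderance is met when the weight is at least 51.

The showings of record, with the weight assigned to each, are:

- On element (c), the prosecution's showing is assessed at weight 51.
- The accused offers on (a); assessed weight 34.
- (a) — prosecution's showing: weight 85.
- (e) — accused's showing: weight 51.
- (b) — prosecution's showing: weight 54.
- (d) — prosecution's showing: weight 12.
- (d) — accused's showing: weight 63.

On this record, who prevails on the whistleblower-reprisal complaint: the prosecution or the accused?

At Stage 1 the prosecution must meet a preponderance (weight is at least 51): on (a) the weight is 85 less the opposing 34 gives net 51, which does reach 51, so (a) meets the standard; on (b) the weight is 54, which does reach 51, so (b) meets the standard; on (c) the weight is 51, which does reach 51, so (c) meets the standard.
  Stage 1 is satisfied; the onus moves to the accused.
At Stage 2 the accused must meet a preponderance (weight is at least 51): on (d) the weight is 63 less the opposing 12 gives net 51, which does reach 51, so (d) meets the standard; on (e) the weight is 51, which does reach 51, so (e) meets the standard.
  The accused carries the last stage.
All stages carried — the accused prevails.

accused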